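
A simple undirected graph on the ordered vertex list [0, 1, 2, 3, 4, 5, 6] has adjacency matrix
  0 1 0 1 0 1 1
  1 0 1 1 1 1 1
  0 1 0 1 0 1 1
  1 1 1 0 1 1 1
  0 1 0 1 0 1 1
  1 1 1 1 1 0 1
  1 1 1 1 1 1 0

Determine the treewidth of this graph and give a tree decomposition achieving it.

Treewidth 4.
One optimal decomposition is:
Bags: B1 = {1, 3, 4, 5, 6}  B2 = {1, 2, 3, 5, 6}  B3 = {0, 1, 3, 5, 6}
Tree: B1–B2, B2–B3

Each bag holds 5 vertices, so the decomposition has width 4, which upper-bounds the treewidth. Conversely, {0, 1, 3, 5, 6} is a clique of size 5, and the vertices of any clique must share a bag in every tree decomposition; so some bag has ≥ 5 vertices and tw(G) ≥ 4. Combining the bounds, tw(G) = 4.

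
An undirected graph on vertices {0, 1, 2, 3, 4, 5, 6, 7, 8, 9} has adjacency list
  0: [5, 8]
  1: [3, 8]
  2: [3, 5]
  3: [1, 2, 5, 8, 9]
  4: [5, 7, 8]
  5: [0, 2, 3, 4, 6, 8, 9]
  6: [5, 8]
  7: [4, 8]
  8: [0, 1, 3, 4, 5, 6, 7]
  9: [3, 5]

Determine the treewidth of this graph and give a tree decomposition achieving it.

Treewidth 2.
One such decomposition:
Bags: B1 = {3, 5, 8}  B2 = {5, 6, 8}  B3 = {2, 3, 5}  B4 = {0, 5, 8}  B5 = {1, 3, 8}  B6 = {4, 5, 8}  B7 = {3, 5, 9}  B8 = {4, 7, 8}
Tree: B1–B2, B1–B3, B1–B4, B1–B5, B2–B6, B3–B7, B6–B8

Each bag holds 3 vertices, so the decomposition has width 2, which upper-bounds the treewidth. For the lower bound, the 3 vertices {1, 3, 8} are pairwise adjacent, and any tree decomposition puts a clique entirely inside one bag — forcing width ≥ 2. Hence tw(G) = 2 exactly.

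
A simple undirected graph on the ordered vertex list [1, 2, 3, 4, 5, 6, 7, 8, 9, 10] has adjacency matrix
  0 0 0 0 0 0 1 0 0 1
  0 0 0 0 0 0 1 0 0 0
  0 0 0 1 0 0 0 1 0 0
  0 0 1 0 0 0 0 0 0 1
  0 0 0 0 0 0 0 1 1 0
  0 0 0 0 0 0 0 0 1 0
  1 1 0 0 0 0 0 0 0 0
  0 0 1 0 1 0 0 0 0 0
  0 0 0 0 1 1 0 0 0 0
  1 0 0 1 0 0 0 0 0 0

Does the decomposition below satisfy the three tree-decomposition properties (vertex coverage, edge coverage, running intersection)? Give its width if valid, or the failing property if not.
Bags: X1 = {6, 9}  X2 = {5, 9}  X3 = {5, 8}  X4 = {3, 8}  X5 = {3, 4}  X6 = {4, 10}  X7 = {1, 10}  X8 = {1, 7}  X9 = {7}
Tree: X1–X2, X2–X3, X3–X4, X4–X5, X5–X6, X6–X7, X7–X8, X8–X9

A tree decomposition must satisfy three properties: every vertex lies in some bag; for every edge, both endpoints lie together in some bag; and for every vertex, the bags containing it form a connected subtree. Here vertex 2 appears in no bag, so the decomposition is invalid.

No — vertex 2 appears in no bag.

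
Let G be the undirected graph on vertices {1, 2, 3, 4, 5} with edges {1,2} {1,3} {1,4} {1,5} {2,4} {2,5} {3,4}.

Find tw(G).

A width-2 tree decomposition is:
Bags: B1 = {1, 2, 4}  B2 = {1, 3, 4}  B3 = {1, 2, 5}
Tree: B1–B2, B1–B3
Each bag holds 3 vertices, so the decomposition has width 2, which upper-bounds the treewidth. On the other hand G contains the 3-clique {1, 2, 4}. A clique must lie in a single bag of any decomposition, so no decomposition can have width below 2. Therefore the treewidth is 2.

2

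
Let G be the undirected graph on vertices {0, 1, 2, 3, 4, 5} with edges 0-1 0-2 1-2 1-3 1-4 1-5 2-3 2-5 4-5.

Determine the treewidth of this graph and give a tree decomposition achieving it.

Each bag holds 3 vertices, so the decomposition has width 2, which upper-bounds the treewidth. For the lower bound, the 3 vertices {0, 1, 2} are pairwise adjacent, and any tree decomposition puts a clique entirely inside one bag — forcing width ≥ 2. Combining the bounds, tw(G) = 2.

Treewidth 2.
One optimal decomposition is:
Bags: B1 = {0, 1, 2}  B2 = {1, 2, 3}  B3 = {1, 2, 5}  B4 = {1, 4, 5}
Tree: B1–B2, B1–B3, B3–B4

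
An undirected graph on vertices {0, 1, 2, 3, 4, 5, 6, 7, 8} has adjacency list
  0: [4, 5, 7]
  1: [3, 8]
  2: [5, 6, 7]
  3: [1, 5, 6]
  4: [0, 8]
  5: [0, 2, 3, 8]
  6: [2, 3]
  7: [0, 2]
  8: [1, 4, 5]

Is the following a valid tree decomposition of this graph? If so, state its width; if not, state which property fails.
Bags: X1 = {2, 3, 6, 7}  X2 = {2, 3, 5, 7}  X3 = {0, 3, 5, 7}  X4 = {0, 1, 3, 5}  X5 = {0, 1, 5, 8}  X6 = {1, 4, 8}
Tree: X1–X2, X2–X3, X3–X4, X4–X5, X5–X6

A tree decomposition must satisfy three properties: every vertex lies in some bag; for every edge, both endpoints lie together in some bag; and for every vertex, the bags containing it form a connected subtree. Here edge (0,4) lies in no bag, so the decomposition is invalid.

No — edge (0,4) lies in no bag.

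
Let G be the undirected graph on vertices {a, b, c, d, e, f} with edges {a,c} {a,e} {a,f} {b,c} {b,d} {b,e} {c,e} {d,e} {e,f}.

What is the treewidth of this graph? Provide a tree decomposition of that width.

Treewidth 2.
One such decomposition:
Bags: B1 = {b, d, e}  B2 = {b, c, e}  B3 = {a, c, e}  B4 = {a, e, f}
Tree: B1–B2, B2–B3, B3–B4

The largest bag has 3 vertices, giving width 2; this decomposition certifies tw(G) ≤ 2. For the lower bound, the 3 vertices {a, c, e} are pairwise adjacent, and any tree decomposition puts a clique entirely inside one bag — forcing width ≥ 2. The upper and lower bounds meet at 2, so that is the treewidth.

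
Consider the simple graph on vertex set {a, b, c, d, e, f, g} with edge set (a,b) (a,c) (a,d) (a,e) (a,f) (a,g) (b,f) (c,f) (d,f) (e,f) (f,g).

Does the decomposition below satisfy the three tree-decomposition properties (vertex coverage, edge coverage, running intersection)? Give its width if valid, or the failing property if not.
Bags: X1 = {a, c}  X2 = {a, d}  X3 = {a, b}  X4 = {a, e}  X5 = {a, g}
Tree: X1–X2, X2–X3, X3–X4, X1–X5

A tree decomposition must satisfy three properties: every vertex lies in some bag; for every edge, both endpoints lie together in some bag; and for every vertex, the bags containing it form a connected subtree. Here vertex f appears in no bag, so the decomposition is invalid.

No — vertex f appears in no bag.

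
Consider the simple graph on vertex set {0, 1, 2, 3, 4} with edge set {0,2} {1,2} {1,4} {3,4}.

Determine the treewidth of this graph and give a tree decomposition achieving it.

Every bag has size at most 2, so the width is 2 − 1 = 1 and tw(G) ≤ 1. Since G has at least one edge (e.g. 0–2), it is not an edgeless graph, so tw(G) ≥ 1. Combining the bounds, tw(G) = 1.

Treewidth 1.
One such decomposition:
Bags: B1 = {0, 2}  B2 = {1, 2}  B3 = {1, 4}  B4 = {3, 4}
Tree: B1–B2, B2–B3, B3–B4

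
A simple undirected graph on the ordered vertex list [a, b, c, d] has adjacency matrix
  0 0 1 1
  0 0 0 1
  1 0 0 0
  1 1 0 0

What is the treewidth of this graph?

1

A width-1 tree decomposition is:
Bags: B1 = {a, c}  B2 = {a, d}  B3 = {b, d}
Tree: B1–B2, B2–B3
Each bag holds 2 vertices, so the decomposition has width 1, which upper-bounds the treewidth. G has an edge, so its treewidth is at least 1. The upper and lower bounds meet at 1, so that is the treewidth.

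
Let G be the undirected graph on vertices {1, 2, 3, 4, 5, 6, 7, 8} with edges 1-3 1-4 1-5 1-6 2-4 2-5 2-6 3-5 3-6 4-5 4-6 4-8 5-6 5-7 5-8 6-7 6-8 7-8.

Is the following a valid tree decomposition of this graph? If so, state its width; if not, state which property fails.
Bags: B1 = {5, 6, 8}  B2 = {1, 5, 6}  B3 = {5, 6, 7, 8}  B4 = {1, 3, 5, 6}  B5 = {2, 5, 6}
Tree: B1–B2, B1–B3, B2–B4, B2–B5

No — vertex 4 appears in no bag.

A tree decomposition must satisfy three properties: every vertex lies in some bag; for every edge, both endpoints lie together in some bag; and for every vertex, the bags containing it form a connected subtree. Here vertex 4 appears in no bag, so the decomposition is invalid.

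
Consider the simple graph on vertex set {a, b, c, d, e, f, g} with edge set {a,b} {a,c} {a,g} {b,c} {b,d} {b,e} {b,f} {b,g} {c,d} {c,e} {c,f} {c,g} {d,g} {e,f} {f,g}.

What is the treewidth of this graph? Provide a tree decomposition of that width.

Each bag holds 4 vertices, so the decomposition has width 3, which upper-bounds the treewidth. Conversely, {b, c, d, g} is a clique of size 4, and the vertices of any clique must share a bag in every tree decomposition; so some bag has ≥ 4 vertices and tw(G) ≥ 3. Combining the bounds, tw(G) = 3.

Treewidth 3.
Bags: B1 = {b, c, f, g}  B2 = {a, b, c, g}  B3 = {b, c, d, g}  B4 = {b, c, e, f}
Tree: B1–B2, B2–B3, B1–B4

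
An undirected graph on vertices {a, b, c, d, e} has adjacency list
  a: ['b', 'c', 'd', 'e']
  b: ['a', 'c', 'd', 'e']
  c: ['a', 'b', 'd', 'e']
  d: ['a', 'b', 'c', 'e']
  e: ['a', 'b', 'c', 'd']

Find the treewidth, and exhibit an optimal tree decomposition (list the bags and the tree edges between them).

With just one bag of size 5, the width is 5 − 1 = 4, so tw(G) ≤ 4. On the other hand G contains the 5-clique {a, b, c, d, e}. A clique must lie in a single bag of any decomposition, so no decomposition can have width below 4. Combining the bounds, tw(G) = 4.

Treewidth 4.
One such decomposition:
Bags: B1 = {a, b, c, d, e}
Tree: (single bag)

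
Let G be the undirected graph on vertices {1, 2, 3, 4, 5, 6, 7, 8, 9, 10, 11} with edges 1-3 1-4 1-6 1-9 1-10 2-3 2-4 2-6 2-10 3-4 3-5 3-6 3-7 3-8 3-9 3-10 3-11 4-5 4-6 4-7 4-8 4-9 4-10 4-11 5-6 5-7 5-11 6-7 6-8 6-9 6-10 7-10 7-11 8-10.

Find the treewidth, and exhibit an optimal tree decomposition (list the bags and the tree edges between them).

Treewidth 4.
One such decomposition:
Bags: B1 = {1, 3, 4, 6, 10}  B2 = {3, 4, 6, 7, 10}  B3 = {2, 3, 4, 6, 10}  B4 = {3, 4, 5, 6, 7}  B5 = {1, 3, 4, 6, 9}  B6 = {3, 4, 6, 8, 10}  B7 = {3, 4, 5, 7, 11}
Tree: B1–B2, B2–B3, B2–B4, B1–B5, B3–B6, B4–B7

Each bag holds 5 vertices, so the decomposition has width 4, which upper-bounds the treewidth. On the other hand G contains the 5-clique {3, 4, 5, 7, 11}. A clique must lie in a single bag of any decomposition, so no decomposition can have width below 4. Combining the bounds, tw(G) = 4.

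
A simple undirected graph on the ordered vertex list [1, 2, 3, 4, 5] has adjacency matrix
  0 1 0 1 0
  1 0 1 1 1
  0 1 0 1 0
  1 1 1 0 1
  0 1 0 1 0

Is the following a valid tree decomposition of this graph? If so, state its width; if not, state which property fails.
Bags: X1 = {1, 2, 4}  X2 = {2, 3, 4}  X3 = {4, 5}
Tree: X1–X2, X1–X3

A tree decomposition must satisfy three properties: every vertex lies in some bag; for every edge, both endpoints lie together in some bag; and for every vertex, the bags containing it form a connected subtree. Here edge (2,5) lies in no bag, so the decomposition is invalid.

No — edge (2,5) lies in no bag.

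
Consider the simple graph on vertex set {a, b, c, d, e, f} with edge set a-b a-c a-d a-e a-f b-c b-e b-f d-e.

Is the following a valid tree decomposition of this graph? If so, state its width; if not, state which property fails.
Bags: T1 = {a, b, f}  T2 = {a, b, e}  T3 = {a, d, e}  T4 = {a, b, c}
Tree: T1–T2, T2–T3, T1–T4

Yes; width 2.

Checking the three conditions: (i) the bags cover all of {a, b, c, d, e, f}; (ii) for each edge, some bag contains both endpoints; (iii) the bags containing any fixed vertex form a subtree. All hold, so the decomposition is valid with width 3 − 1 = 2.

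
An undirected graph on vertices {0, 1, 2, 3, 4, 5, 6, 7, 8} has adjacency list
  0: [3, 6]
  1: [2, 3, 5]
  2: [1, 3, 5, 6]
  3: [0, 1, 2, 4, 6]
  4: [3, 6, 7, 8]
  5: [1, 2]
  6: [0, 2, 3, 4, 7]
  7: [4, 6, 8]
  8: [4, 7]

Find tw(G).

A width-2 tree decomposition is:
Bags: B1 = {0, 3, 6}  B2 = {3, 4, 6}  B3 = {2, 3, 6}  B4 = {1, 2, 3}  B5 = {1, 2, 5}  B6 = {4, 6, 7}  B7 = {4, 7, 8}
Tree: B1–B2, B1–B3, B3–B4, B4–B5, B2–B6, B6–B7
The largest bag has 3 vertices, giving width 2; this decomposition certifies tw(G) ≤ 2. For the lower bound, the 3 vertices {4, 7, 8} are pairwise adjacent, and any tree decomposition puts a clique entirely inside one bag — forcing width ≥ 2. Hence tw(G) = 2 exactly.

2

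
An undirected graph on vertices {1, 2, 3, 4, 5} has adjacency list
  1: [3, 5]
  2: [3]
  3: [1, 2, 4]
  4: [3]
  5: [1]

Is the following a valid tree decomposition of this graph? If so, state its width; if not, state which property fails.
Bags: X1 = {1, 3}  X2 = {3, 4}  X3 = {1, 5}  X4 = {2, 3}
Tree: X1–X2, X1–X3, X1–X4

Every vertex of G appears in some bag (union = {1, 2, 3, 4, 5}); every edge is covered by a bag; and for each vertex v the set of bags containing v is connected in the bag tree. The decomposition is therefore valid. The largest bag has 2 vertices, so the width is 1.

Yes; width 1.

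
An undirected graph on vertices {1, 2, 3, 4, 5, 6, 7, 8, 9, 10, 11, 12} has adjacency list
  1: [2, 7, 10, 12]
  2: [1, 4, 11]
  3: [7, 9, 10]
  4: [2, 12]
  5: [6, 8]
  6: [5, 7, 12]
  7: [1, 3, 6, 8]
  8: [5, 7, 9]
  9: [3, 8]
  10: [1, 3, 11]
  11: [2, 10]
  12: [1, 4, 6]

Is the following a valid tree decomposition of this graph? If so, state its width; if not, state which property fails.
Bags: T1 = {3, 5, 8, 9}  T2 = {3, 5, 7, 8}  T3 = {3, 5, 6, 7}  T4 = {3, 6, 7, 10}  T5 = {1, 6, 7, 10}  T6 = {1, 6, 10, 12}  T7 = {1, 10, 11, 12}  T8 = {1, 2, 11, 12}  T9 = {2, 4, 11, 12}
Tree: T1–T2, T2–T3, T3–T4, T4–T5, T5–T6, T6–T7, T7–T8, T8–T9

Vertex coverage: the bags together contain {1, 2, 3, 4, 5, 6, 7, 8, 9, 10, 11, 12}, the full vertex set. Edge coverage: each edge of G has both endpoints in at least one bag. Running intersection: for every vertex, the bags containing it form a connected subtree. All three properties hold, so this is a valid tree decomposition of width max|bag| − 1 = 3, and hence tw(G) ≤ 3.

Yes; width 3.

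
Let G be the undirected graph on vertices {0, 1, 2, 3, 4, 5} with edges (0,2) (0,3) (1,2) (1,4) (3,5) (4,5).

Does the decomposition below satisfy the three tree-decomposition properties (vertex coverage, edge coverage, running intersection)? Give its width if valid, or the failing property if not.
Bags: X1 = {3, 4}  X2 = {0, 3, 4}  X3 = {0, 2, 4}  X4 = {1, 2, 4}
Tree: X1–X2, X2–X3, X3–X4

No — vertex 5 appears in no bag.

A tree decomposition must satisfy three properties: every vertex lies in some bag; for every edge, both endpoints lie together in some bag; and for every vertex, the bags containing it form a connected subtree. Here vertex 5 appears in no bag, so the decomposition is invalid.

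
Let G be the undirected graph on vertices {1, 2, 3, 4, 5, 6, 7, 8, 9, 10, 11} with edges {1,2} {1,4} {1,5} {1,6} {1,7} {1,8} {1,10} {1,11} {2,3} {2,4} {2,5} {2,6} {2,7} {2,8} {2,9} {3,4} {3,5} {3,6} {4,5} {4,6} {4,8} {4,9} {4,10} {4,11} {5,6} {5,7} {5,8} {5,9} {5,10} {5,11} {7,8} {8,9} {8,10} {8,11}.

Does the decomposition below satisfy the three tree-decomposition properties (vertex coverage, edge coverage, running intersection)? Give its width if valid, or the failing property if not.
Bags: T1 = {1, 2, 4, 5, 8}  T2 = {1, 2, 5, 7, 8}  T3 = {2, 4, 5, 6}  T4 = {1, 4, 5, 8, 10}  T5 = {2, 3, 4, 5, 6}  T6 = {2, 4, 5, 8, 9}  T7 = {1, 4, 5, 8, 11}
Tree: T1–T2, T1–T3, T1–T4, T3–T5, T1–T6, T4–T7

A tree decomposition must satisfy three properties: every vertex lies in some bag; for every edge, both endpoints lie together in some bag; and for every vertex, the bags containing it form a connected subtree. Here edge (1,6) lies in no bag, so the decomposition is invalid.

No — edge (1,6) lies in no bag.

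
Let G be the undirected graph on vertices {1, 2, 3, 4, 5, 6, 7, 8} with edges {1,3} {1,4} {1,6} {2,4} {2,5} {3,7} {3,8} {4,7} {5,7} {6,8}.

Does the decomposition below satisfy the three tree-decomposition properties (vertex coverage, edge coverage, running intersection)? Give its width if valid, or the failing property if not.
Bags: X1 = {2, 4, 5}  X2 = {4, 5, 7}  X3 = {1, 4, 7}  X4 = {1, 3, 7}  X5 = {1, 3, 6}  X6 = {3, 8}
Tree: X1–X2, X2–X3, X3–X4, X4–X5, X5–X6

No — edge (6,8) lies in no bag.

A tree decomposition must satisfy three properties: every vertex lies in some bag; for every edge, both endpoints lie together in some bag; and for every vertex, the bags containing it form a connected subtree. Here edge (6,8) lies in no bag, so the decomposition is invalid.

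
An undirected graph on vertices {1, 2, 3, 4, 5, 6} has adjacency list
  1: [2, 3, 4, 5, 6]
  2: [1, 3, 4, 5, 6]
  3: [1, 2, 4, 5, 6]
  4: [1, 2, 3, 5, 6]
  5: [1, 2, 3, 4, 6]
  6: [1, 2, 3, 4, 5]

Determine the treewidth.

5

A width-5 tree decomposition is:
Bags: B1 = {1, 2, 3, 4, 5, 6}
Tree: (single bag)
With just one bag of size 6, the width is 6 − 1 = 5, so tw(G) ≤ 5. For the lower bound, the 6 vertices {1, 2, 3, 4, 5, 6} are pairwise adjacent, and any tree decomposition puts a clique entirely inside one bag — forcing width ≥ 5. Therefore the treewidth is 5.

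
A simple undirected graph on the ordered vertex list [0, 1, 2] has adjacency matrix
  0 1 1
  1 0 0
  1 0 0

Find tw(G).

1

A width-1 tree decomposition is:
Bags: B1 = {0, 2}  B2 = {0, 1}
Tree: B1–B2
The largest bag has 2 vertices, giving width 1; this decomposition certifies tw(G) ≤ 1. G has an edge, so its treewidth is at least 1. Hence tw(G) = 1 exactly.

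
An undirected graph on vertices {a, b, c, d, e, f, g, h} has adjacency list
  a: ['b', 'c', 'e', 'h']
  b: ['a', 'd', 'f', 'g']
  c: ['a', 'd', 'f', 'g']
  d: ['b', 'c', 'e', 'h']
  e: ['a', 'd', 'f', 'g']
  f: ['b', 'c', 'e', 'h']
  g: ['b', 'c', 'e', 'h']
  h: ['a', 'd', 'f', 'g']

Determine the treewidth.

A width-4 tree decomposition is:
Bags: B1 = {a, d, e, f, g}  B2 = {a, d, f, g, h}  B3 = {a, c, d, f, g}  B4 = {a, b, d, f, g}
Tree: B1–B2, B2–B3, B3–B4
The largest bag has 5 vertices, giving width 4; this decomposition certifies tw(G) ≤ 4. For the lower bound: the 5 vertex sets {a,e}, {f,h}, {c,g}, {d}, {b} are disjoint, each induces a connected subgraph, and every pair is joined by at least one edge of G. Contracting each set to a single vertex therefore yields K_{5} as a minor, and since treewidth is minor-monotone, tw(G) ≥ tw(K_{5}) = 4. The upper and lower bounds meet at 4, so that is the treewidth.

4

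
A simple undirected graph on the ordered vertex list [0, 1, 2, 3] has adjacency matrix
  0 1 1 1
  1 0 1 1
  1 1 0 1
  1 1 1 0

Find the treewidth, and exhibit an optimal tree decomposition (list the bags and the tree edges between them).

A single bag containing all 4 vertices is trivially a valid decomposition of width 3. Conversely, {0, 1, 2, 3} is a clique of size 4, and the vertices of any clique must share a bag in every tree decomposition; so some bag has ≥ 4 vertices and tw(G) ≥ 3. Hence tw(G) = 3 exactly.

Treewidth 3.
One such decomposition:
Bags: B1 = {0, 1, 2, 3}
Tree: (single bag)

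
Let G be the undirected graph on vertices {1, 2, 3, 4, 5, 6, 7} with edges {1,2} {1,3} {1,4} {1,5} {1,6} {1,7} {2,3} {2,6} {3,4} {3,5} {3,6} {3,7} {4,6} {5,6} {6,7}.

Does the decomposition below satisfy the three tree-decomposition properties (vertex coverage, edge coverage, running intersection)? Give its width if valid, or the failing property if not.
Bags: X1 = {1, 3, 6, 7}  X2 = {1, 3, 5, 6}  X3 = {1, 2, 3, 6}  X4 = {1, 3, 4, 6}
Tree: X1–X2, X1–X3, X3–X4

Yes; width 3.

Every vertex of G appears in some bag (union = {1, 2, 3, 4, 5, 6, 7}); every edge is covered by a bag; and for each vertex v the set of bags containing v is connected in the bag tree. The decomposition is therefore valid. The largest bag has 4 vertices, so the width is 3.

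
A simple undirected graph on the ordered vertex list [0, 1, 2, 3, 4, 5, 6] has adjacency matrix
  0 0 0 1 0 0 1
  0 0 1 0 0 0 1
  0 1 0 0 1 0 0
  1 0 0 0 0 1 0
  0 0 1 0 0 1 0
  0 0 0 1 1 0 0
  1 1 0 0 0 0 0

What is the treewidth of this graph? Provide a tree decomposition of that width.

Every bag has size at most 3, so the width is 3 − 1 = 2 and tw(G) ≤ 2. Since 1–2–4–5–3–0–6–1 is a cycle in G, G is not acyclic. Forests are exactly the graphs of treewidth ≤ 1, so tw(G) ≥ 2. Combining the bounds, tw(G) = 2.

Treewidth 2.
Bags: B1 = {1, 2, 4}  B2 = {1, 4, 5}  B3 = {1, 3, 5}  B4 = {0, 1, 3}  B5 = {0, 1, 6}
Tree: B1–B2, B2–B3, B3–B4, B4–B5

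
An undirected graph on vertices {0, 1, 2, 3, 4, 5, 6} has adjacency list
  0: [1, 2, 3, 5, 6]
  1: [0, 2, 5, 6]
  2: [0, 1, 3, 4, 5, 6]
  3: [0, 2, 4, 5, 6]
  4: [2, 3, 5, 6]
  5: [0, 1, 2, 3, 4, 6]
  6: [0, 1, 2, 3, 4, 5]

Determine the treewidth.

4

A width-4 tree decomposition is:
Bags: B1 = {2, 3, 4, 5, 6}  B2 = {0, 2, 3, 5, 6}  B3 = {0, 1, 2, 5, 6}
Tree: B1–B2, B2–B3
Every bag has size at most 5, so the width is 5 − 1 = 4 and tw(G) ≤ 4. Conversely, {0, 1, 2, 5, 6} is a clique of size 5, and the vertices of any clique must share a bag in every tree decomposition; so some bag has ≥ 5 vertices and tw(G) ≥ 4. Hence tw(G) = 4 exactly.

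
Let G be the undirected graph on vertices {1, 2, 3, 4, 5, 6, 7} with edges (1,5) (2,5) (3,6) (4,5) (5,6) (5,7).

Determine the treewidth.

A width-1 tree decomposition is:
Bags: B1 = {5, 6}  B2 = {1, 5}  B3 = {3, 6}  B4 = {5, 7}  B5 = {4, 5}  B6 = {2, 5}
Tree: B1–B2, B1–B3, B2–B4, B1–B5, B5–B6
The largest bag has 2 vertices, giving width 1; this decomposition certifies tw(G) ≤ 1. Any graph with an edge has treewidth ≥ 1, and G has the edge 5–6. Hence tw(G) = 1 exactly.

1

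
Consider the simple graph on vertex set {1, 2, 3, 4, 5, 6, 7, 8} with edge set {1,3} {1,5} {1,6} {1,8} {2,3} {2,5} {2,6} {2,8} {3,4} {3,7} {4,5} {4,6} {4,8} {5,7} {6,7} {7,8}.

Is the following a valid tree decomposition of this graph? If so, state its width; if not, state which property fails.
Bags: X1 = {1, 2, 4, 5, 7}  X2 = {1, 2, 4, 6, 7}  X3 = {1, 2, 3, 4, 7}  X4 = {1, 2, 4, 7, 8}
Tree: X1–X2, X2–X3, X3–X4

Yes; width 4.

Every vertex of G appears in some bag (union = {1, 2, 3, 4, 5, 6, 7, 8}); every edge is covered by a bag; and for each vertex v the set of bags containing v is connected in the bag tree. The decomposition is therefore valid. The largest bag has 5 vertices, so the width is 4.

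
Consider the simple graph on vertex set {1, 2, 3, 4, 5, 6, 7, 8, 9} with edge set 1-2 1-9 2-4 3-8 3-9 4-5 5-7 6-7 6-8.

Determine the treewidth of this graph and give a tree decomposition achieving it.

Treewidth 2.
One such decomposition:
Bags: B1 = {1, 3, 9}  B2 = {1, 2, 3}  B3 = {2, 3, 4}  B4 = {3, 4, 5}  B5 = {3, 5, 7}  B6 = {3, 6, 7}  B7 = {3, 6, 8}
Tree: B1–B2, B2–B3, B3–B4, B4–B5, B5–B6, B6–B7

Each bag holds 3 vertices, so the decomposition has width 2, which upper-bounds the treewidth. Since 3–9–1–2–4–5–7–6–8–3 is a cycle in G, G is not acyclic. Forests are exactly the graphs of treewidth ≤ 1, so tw(G) ≥ 2. Combining the bounds, tw(G) = 2.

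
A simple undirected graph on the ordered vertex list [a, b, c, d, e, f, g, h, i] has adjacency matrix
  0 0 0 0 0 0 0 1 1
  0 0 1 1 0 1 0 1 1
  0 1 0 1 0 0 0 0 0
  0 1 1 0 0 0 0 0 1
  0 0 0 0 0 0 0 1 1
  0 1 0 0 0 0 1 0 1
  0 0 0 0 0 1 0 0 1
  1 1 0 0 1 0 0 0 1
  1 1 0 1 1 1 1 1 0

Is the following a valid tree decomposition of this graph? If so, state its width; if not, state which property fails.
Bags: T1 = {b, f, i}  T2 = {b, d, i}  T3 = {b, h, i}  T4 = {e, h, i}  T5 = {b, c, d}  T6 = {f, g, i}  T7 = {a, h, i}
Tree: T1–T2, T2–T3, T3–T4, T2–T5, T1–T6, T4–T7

Yes; width 2.

Checking the three conditions: (i) the bags cover all of {a, b, c, d, e, f, g, h, i}; (ii) for each edge, some bag contains both endpoints; (iii) the bags containing any fixed vertex form a subtree. All hold, so the decomposition is valid with width 3 − 1 = 2.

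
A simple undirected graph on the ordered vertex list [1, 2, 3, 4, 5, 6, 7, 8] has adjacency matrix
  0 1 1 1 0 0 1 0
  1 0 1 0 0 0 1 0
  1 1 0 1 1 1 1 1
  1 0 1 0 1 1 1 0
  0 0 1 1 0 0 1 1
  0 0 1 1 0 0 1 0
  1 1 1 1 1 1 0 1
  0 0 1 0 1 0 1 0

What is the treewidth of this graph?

3

A width-3 tree decomposition is:
Bags: B1 = {1, 3, 4, 7}  B2 = {3, 4, 5, 7}  B3 = {3, 5, 7, 8}  B4 = {3, 4, 6, 7}  B5 = {1, 2, 3, 7}
Tree: B1–B2, B2–B3, B1–B4, B1–B5
The largest bag has 4 vertices, giving width 3; this decomposition certifies tw(G) ≤ 3. Conversely, {3, 5, 7, 8} is a clique of size 4, and the vertices of any clique must share a bag in every tree decomposition; so some bag has ≥ 4 vertices and tw(G) ≥ 3. The upper and lower bounds meet at 3, so that is the treewidth.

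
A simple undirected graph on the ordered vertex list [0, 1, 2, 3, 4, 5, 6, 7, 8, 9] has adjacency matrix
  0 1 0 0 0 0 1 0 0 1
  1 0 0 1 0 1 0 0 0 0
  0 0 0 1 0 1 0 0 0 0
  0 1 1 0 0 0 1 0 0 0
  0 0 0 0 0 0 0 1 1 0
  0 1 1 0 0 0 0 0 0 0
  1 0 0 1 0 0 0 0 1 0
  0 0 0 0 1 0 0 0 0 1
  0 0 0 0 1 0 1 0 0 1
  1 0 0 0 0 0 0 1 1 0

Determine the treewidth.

A width-2 tree decomposition is:
Bags: B1 = {4, 7, 9}  B2 = {4, 8, 9}  B3 = {0, 8, 9}  B4 = {0, 6, 8}  B5 = {0, 1, 6}  B6 = {1, 3, 6}  B7 = {1, 3, 5}  B8 = {2, 3, 5}
Tree: B1–B2, B2–B3, B3–B4, B4–B5, B5–B6, B6–B7, B7–B8
The largest bag has 3 vertices, giving width 2; this decomposition certifies tw(G) ≤ 2. Since 7–4–8–9–7 is a cycle in G, G is not acyclic. Forests are exactly the graphs of treewidth ≤ 1, so tw(G) ≥ 2. Therefore the treewidth is 2.

2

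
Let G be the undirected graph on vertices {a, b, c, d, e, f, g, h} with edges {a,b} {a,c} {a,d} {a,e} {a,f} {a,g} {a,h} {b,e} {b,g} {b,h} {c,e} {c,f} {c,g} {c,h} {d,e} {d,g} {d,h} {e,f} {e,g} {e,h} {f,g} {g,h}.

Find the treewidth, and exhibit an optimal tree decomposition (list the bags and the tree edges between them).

Each bag holds 5 vertices, so the decomposition has width 4, which upper-bounds the treewidth. Conversely, {a, d, e, g, h} is a clique of size 5, and the vertices of any clique must share a bag in every tree decomposition; so some bag has ≥ 5 vertices and tw(G) ≥ 4. Hence tw(G) = 4 exactly.

Treewidth 4.
Bags: B1 = {a, c, e, g, h}  B2 = {a, c, e, f, g}  B3 = {a, d, e, g, h}  B4 = {a, b, e, g, h}
Tree: B1–B2, B1–B3, B3–B4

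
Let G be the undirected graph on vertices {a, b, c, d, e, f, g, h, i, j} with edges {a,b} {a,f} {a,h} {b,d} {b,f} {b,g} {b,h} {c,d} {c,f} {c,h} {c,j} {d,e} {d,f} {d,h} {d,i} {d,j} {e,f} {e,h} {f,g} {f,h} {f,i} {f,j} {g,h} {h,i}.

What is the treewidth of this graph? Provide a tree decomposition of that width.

Treewidth 3.
One such decomposition:
Bags: B1 = {b, d, f, h}  B2 = {d, f, h, i}  B3 = {b, f, g, h}  B4 = {c, d, f, h}  B5 = {d, e, f, h}  B6 = {a, b, f, h}  B7 = {c, d, f, j}
Tree: B1–B2, B1–B3, B1–B4, B4–B5, B1–B6, B4–B7

Each bag holds 4 vertices, so the decomposition has width 3, which upper-bounds the treewidth. On the other hand G contains the 4-clique {c, d, f, j}. A clique must lie in a single bag of any decomposition, so no decomposition can have width below 3. Therefore the treewidth is 3.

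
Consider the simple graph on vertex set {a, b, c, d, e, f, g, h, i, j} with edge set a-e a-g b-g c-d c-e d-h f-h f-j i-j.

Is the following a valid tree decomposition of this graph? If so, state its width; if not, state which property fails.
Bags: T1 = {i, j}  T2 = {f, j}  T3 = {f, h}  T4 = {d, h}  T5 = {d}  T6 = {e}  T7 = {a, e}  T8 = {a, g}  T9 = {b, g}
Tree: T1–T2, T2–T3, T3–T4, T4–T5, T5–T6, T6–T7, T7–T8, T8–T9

No — vertex c appears in no bag.

A tree decomposition must satisfy three properties: every vertex lies in some bag; for every edge, both endpoints lie together in some bag; and for every vertex, the bags containing it form a connected subtree. Here vertex c appears in no bag, so the decomposition is invalid.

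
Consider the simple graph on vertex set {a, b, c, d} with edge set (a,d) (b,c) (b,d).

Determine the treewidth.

1

A width-1 tree decomposition is:
Bags: B1 = {a, d}  B2 = {b, d}  B3 = {b, c}
Tree: B1–B2, B2–B3
Every bag has size at most 2, so the width is 2 − 1 = 1 and tw(G) ≤ 1. Any graph with an edge has treewidth ≥ 1, and G has the edge a–d. Hence tw(G) = 1 exactly.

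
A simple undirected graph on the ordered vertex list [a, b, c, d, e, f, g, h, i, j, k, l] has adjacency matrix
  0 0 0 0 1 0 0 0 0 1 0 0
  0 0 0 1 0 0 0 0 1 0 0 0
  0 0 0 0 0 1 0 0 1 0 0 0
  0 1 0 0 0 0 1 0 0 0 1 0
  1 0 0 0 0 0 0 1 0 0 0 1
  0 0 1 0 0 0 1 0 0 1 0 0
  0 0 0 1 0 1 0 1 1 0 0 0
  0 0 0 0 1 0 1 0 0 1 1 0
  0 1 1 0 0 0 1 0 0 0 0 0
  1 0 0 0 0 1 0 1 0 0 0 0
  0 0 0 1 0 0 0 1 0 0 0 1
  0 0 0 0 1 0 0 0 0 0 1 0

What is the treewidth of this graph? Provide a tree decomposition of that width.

Every bag has size at most 4, so the width is 4 − 1 = 3 and tw(G) ≤ 3. For the lower bound: the 4 vertex sets {a,e,l}, {j}, {h}, {d,f,g,k} are disjoint, each induces a connected subgraph, and every pair is joined by at least one edge of G. Contracting each set to a single vertex therefore yields K_{4} as a minor, and since treewidth is minor-monotone, tw(G) ≥ tw(K_{4}) = 3. Therefore the treewidth is 3.

Treewidth 3.
One optimal decomposition is:
Bags: B1 = {a, e, j, l}  B2 = {e, h, j, l}  B3 = {h, j, k, l}  B4 = {f, h, j, k}  B5 = {f, g, h, k}  B6 = {d, f, g, k}  B7 = {c, d, f, g}  B8 = {c, d, g, i}  B9 = {b, c, d, i}
Tree: B1–B2, B2–B3, B3–B4, B4–B5, B5–B6, B6–B7, B7–B8, B8–B9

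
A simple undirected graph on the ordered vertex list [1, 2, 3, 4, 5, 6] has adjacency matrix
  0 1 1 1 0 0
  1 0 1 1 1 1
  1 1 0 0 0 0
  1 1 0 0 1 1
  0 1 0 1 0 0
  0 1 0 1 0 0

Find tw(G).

A width-2 tree decomposition is:
Bags: B1 = {1, 2, 4}  B2 = {2, 4, 5}  B3 = {1, 2, 3}  B4 = {2, 4, 6}
Tree: B1–B2, B1–B3, B1–B4
Every bag has size at most 3, so the width is 3 − 1 = 2 and tw(G) ≤ 2. On the other hand G contains the 3-clique {1, 2, 3}. A clique must lie in a single bag of any decomposition, so no decomposition can have width below 2. The upper and lower bounds meet at 2, so that is the treewidth.

2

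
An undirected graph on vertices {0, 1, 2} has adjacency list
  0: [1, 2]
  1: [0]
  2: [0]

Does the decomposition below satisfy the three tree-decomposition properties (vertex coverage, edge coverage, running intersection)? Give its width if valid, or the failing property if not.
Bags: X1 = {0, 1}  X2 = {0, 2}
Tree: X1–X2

Yes; width 1.

Checking the three conditions: (i) the bags cover all of {0, 1, 2}; (ii) for each edge, some bag contains both endpoints; (iii) the bags containing any fixed vertex form a subtree. All hold, so the decomposition is valid with width 2 − 1 = 1.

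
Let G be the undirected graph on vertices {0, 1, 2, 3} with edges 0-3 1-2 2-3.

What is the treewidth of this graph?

A width-1 tree decomposition is:
Bags: B1 = {0, 3}  B2 = {2, 3}  B3 = {1, 2}
Tree: B1–B2, B2–B3
The largest bag has 2 vertices, giving width 1; this decomposition certifies tw(G) ≤ 1. Any graph with an edge has treewidth ≥ 1, and G has the edge 0–3. Combining the bounds, tw(G) = 1.

1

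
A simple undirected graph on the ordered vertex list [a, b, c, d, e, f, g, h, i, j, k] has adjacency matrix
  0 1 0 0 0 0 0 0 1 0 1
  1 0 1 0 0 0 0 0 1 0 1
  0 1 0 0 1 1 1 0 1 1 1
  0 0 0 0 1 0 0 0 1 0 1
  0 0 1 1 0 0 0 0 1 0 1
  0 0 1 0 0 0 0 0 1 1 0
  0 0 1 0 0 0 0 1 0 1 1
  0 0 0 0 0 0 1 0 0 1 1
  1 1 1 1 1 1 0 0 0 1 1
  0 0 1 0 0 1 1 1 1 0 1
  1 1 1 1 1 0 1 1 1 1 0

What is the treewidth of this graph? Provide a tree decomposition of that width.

Treewidth 3.
One such decomposition:
Bags: B1 = {b, c, i, k}  B2 = {c, i, j, k}  B3 = {c, e, i, k}  B4 = {c, f, i, j}  B5 = {d, e, i, k}  B6 = {c, g, j, k}  B7 = {g, h, j, k}  B8 = {a, b, i, k}
Tree: B1–B2, B1–B3, B2–B4, B3–B5, B2–B6, B6–B7, B1–B8

Each bag holds 4 vertices, so the decomposition has width 3, which upper-bounds the treewidth. For the lower bound, the 4 vertices {c, f, i, j} are pairwise adjacent, and any tree decomposition puts a clique entirely inside one bag — forcing width ≥ 3. Hence tw(G) = 3 exactly.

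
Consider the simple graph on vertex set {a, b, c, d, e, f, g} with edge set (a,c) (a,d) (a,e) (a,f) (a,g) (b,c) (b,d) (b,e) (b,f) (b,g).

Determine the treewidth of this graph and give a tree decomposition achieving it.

Treewidth 2.
One such decomposition:
Bags: B1 = {a, b, f}  B2 = {a, b, c}  B3 = {a, b, g}  B4 = {a, b, e}  B5 = {a, b, d}
Tree: B1–B2, B2–B3, B3–B4, B4–B5

Each bag holds 3 vertices, so the decomposition has width 2, which upper-bounds the treewidth. Since b–f–a–c–b is a cycle in G, G is not acyclic. Forests are exactly the graphs of treewidth ≤ 1, so tw(G) ≥ 2. The upper and lower bounds meet at 2, so that is the treewidth.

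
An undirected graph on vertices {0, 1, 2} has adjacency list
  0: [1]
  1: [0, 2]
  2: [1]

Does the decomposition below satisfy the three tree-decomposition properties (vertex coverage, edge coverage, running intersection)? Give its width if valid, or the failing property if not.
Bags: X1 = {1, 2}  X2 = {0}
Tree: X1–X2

No — edge (1,0) lies in no bag.

A tree decomposition must satisfy three properties: every vertex lies in some bag; for every edge, both endpoints lie together in some bag; and for every vertex, the bags containing it form a connected subtree. Here edge (1,0) lies in no bag, so the decomposition is invalid.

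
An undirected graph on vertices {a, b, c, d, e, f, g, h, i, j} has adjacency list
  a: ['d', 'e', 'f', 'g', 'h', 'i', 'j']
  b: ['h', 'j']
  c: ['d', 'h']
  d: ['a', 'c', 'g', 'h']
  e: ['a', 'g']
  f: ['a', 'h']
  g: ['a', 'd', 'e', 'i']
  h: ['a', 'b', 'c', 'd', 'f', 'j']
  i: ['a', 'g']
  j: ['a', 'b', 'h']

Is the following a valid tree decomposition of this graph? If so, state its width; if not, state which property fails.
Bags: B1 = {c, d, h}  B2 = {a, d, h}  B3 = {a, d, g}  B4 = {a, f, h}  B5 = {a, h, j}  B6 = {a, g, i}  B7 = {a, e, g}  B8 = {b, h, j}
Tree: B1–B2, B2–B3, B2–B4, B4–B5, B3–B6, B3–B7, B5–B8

Yes; width 2.

Checking the three conditions: (i) the bags cover all of {a, b, c, d, e, f, g, h, i, j}; (ii) for each edge, some bag contains both endpoints; (iii) the bags containing any fixed vertex form a subtree. All hold, so the decomposition is valid with width 3 − 1 = 2.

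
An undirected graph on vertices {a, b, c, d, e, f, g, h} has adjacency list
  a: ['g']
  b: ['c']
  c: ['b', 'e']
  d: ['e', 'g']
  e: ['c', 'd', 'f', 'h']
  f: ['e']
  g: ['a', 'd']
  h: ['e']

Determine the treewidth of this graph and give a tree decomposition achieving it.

Each bag holds 2 vertices, so the decomposition has width 1, which upper-bounds the treewidth. Since G has at least one edge (e.g. e–c), it is not an edgeless graph, so tw(G) ≥ 1. Hence tw(G) = 1 exactly.

Treewidth 1.
Bags: B1 = {c, e}  B2 = {e, h}  B3 = {e, f}  B4 = {b, c}  B5 = {d, e}  B6 = {d, g}  B7 = {a, g}
Tree: B1–B2, B2–B3, B1–B4, B3–B5, B5–B6, B6–B7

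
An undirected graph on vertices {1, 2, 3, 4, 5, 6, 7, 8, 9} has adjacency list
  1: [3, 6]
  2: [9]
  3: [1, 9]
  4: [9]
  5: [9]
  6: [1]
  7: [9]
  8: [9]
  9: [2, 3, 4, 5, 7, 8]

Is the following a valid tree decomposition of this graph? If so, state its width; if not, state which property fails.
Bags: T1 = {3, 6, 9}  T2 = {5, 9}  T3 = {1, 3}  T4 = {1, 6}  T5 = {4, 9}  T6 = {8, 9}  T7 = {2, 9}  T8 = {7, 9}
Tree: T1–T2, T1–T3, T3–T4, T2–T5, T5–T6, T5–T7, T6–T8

A tree decomposition must satisfy three properties: every vertex lies in some bag; for every edge, both endpoints lie together in some bag; and for every vertex, the bags containing it form a connected subtree. Here bags containing vertex 6 are not connected in the tree, so the decomposition is invalid.

No — bags containing vertex 6 are not connected in the tree.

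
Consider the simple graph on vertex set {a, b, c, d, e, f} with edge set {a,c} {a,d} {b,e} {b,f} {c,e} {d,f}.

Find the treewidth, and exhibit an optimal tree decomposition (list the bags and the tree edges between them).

The largest bag has 3 vertices, giving width 2; this decomposition certifies tw(G) ≤ 2. Since b–f–d–a–c–e–b is a cycle in G, G is not acyclic. Forests are exactly the graphs of treewidth ≤ 1, so tw(G) ≥ 2. Hence tw(G) = 2 exactly.

Treewidth 2.
Bags: B1 = {b, d, f}  B2 = {a, b, d}  B3 = {a, b, c}  B4 = {b, c, e}
Tree: B1–B2, B2–B3, B3–B4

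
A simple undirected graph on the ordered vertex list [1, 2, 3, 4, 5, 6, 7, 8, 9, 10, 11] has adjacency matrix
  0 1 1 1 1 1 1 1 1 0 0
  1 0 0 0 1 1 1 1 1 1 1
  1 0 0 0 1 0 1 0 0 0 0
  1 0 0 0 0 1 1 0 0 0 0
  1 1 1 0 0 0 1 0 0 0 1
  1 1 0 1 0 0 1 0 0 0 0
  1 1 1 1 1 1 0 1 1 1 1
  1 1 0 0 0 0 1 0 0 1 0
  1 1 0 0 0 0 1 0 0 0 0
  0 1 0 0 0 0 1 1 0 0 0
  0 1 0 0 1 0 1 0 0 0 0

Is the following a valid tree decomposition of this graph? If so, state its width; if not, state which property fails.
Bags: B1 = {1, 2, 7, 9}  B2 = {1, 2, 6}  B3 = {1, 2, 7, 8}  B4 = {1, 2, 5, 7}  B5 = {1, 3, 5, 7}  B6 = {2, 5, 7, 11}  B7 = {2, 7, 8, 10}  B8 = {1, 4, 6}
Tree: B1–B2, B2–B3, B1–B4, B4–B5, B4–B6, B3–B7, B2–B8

A tree decomposition must satisfy three properties: every vertex lies in some bag; for every edge, both endpoints lie together in some bag; and for every vertex, the bags containing it form a connected subtree. Here edge (7,6) lies in no bag, so the decomposition is invalid.

No — edge (7,6) lies in no bag.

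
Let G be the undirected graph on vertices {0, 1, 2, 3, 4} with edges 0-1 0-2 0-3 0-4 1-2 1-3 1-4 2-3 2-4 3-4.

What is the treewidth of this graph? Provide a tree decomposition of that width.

Treewidth 4.
One optimal decomposition is:
Bags: B1 = {0, 1, 2, 3, 4}
Tree: (single bag)

A single bag containing all 5 vertices is trivially a valid decomposition of width 4. On the other hand G contains the 5-clique {0, 1, 2, 3, 4}. A clique must lie in a single bag of any decomposition, so no decomposition can have width below 4. Therefore the treewidth is 4.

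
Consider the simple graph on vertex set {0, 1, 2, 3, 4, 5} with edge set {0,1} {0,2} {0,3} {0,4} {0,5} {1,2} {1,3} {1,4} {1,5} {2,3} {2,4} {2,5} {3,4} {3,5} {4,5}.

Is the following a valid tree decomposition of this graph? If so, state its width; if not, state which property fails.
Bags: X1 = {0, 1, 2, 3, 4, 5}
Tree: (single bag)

Yes; width 5.

Every vertex of G appears in some bag (union = {0, 1, 2, 3, 4, 5}); every edge is covered by a bag; and for each vertex v the set of bags containing v is connected in the bag tree. The decomposition is therefore valid. The largest bag has 6 vertices, so the width is 5.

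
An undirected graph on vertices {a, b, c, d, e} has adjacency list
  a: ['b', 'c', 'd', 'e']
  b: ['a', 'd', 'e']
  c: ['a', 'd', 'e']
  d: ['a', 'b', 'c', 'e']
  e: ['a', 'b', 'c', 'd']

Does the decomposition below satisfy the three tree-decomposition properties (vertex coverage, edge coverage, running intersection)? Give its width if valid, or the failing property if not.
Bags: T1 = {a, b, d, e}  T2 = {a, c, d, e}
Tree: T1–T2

Every vertex of G appears in some bag (union = {a, b, c, d, e}); every edge is covered by a bag; and for each vertex v the set of bags containing v is connected in the bag tree. The decomposition is therefore valid. The largest bag has 4 vertices, so the width is 3.

Yes; width 3.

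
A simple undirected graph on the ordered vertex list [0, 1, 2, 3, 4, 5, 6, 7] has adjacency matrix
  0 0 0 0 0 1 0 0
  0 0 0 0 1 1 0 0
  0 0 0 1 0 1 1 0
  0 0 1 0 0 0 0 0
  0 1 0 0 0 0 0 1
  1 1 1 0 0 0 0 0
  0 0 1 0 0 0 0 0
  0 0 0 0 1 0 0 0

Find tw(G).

1

A width-1 tree decomposition is:
Bags: B1 = {2, 5}  B2 = {1, 5}  B3 = {1, 4}  B4 = {0, 5}  B5 = {2, 6}  B6 = {4, 7}  B7 = {2, 3}
Tree: B1–B2, B2–B3, B1–B4, B1–B5, B3–B6, B1–B7
The largest bag has 2 vertices, giving width 1; this decomposition certifies tw(G) ≤ 1. Any graph with an edge has treewidth ≥ 1, and G has the edge 2–5. Hence tw(G) = 1 exactly.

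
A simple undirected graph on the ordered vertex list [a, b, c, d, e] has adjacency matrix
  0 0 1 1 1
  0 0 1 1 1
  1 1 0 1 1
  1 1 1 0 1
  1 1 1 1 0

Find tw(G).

3

A width-3 tree decomposition is:
Bags: B1 = {a, c, d, e}  B2 = {b, c, d, e}
Tree: B1–B2
The largest bag has 4 vertices, giving width 3; this decomposition certifies tw(G) ≤ 3. Conversely, {a, c, d, e} is a clique of size 4, and the vertices of any clique must share a bag in every tree decomposition; so some bag has ≥ 4 vertices and tw(G) ≥ 3. Hence tw(G) = 3 exactly.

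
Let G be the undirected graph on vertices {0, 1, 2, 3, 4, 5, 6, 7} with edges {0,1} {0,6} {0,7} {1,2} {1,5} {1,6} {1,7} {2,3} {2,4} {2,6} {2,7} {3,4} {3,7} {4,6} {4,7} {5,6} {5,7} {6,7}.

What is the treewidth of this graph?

3

A width-3 tree decomposition is:
Bags: B1 = {1, 5, 6, 7}  B2 = {1, 2, 6, 7}  B3 = {2, 4, 6, 7}  B4 = {0, 1, 6, 7}  B5 = {2, 3, 4, 7}
Tree: B1–B2, B2–B3, B2–B4, B3–B5
The largest bag has 4 vertices, giving width 3; this decomposition certifies tw(G) ≤ 3. On the other hand G contains the 4-clique {2, 3, 4, 7}. A clique must lie in a single bag of any decomposition, so no decomposition can have width below 3. Combining the bounds, tw(G) = 3.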